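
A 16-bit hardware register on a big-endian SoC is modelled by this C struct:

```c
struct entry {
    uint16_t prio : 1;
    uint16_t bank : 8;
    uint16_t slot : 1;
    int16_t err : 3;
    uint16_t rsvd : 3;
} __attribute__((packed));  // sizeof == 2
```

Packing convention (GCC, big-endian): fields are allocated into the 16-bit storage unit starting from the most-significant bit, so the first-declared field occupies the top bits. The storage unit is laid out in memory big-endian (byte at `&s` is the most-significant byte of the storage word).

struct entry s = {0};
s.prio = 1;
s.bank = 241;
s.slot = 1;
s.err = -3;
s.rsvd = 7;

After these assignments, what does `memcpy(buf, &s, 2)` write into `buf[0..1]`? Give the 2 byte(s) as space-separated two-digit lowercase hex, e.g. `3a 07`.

f8 ef

prio (1b) val=1 bits=0x1 at bit 15: 0x8000
bank (8b) val=241 bits=0xf1 at bit 7: 0xf880
slot (1b) val=1 bits=0x1 at bit 6: 0xf8c0
err (3b) val=-3 bits=0x5 at bit 3: 0xf8e8
rsvd (3b) val=7 bits=0x7 at bit 0: 0xf8ef
word = 0xf8ef → big-endian bytes:
  [0]=0xf8  [1]=0xef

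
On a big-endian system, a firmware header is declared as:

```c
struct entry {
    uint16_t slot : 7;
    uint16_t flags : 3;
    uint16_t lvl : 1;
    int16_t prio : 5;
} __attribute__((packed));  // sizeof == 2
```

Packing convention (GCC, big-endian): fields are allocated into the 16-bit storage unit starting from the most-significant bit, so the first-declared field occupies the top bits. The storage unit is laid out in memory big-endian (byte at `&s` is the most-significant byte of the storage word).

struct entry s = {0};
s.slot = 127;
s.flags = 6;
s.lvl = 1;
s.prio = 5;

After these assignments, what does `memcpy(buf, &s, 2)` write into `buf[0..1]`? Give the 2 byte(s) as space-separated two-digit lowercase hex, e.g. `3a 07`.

ff a5

slot (7b) val=127 bits=0x7f at bit 9: 0xfe00
flags (3b) val=6 bits=0x6 at bit 6: 0xff80
lvl (1b) val=1 bits=0x1 at bit 5: 0xffa0
prio (5b) val=5 bits=0x5 at bit 0: 0xffa5
word = 0xffa5 → big-endian bytes:
  [0]=0xff  [1]=0xa5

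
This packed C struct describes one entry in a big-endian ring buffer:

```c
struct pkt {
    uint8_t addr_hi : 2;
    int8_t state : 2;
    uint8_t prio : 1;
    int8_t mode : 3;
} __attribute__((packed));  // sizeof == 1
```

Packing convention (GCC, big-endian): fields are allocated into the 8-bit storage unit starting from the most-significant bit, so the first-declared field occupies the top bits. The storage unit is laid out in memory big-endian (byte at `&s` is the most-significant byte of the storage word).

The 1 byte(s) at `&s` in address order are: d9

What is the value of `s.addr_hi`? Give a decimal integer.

3

[0]=0xd9 (big-endian) → word 0xd9
addr_hi:2 @ bit 6 → (0xd9>>6)&0x3 = 0x3  ←
state:2 @ bit 4 → (0xd9>>4)&0x3 = 0x1
prio:1 @ bit 3 → (0xd9>>3)&0x1 = 0x1
mode:3 @ bit 0 → (0xd9>>0)&0x7 = 0x1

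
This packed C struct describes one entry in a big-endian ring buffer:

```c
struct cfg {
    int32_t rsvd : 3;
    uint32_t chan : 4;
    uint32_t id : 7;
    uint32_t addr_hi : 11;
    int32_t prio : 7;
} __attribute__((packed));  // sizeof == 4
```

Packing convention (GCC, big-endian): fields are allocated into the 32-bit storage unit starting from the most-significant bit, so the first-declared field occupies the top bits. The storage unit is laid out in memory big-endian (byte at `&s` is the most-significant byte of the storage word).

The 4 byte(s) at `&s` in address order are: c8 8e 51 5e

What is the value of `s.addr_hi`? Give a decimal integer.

1186

[0]=0xc8 [1]=0x8e [2]=0x51 [3]=0x5e (big-endian) → word 0xc88e515e
rsvd [29+:3] = (word>>29) & 0x7 = 6
chan [25+:4] = (word>>25) & 0xf = 4
id [18+:7] = (word>>18) & 0x7f = 35
addr_hi [7+:11] = (word>>7) & 0x7ff = 1186  ←
prio [0+:7] = (word>>0) & 0x7f = 94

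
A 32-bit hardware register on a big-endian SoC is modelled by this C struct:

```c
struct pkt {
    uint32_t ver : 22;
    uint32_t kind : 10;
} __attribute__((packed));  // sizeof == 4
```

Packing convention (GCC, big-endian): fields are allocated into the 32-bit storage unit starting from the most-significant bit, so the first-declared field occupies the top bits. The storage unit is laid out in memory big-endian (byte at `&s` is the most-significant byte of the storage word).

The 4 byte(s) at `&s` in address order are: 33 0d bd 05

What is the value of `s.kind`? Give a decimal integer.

261

[0]=0x33 [1]=0x0d [2]=0xbd [3]=0x05 (big-endian) → word 0x330dbd05
ver [10+:22] = (word>>10) & 0x3fffff = 836463
kind [0+:10] = (word>>0) & 0x3ff = 261  ←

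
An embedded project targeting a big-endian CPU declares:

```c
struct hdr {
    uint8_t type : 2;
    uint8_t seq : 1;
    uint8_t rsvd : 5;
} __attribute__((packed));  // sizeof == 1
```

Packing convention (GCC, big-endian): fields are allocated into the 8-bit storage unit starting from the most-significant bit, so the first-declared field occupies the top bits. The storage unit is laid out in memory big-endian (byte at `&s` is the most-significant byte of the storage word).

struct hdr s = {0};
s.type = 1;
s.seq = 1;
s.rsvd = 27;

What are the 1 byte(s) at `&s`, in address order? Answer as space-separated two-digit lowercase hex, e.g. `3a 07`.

7b

type (2b) val=1 bits=0x1 at bit 6: 0x40
seq (1b) val=1 bits=0x1 at bit 5: 0x60
rsvd (5b) val=27 bits=0x1b at bit 0: 0x7b
word = 0x7b → big-endian bytes:
  [0]=0x7b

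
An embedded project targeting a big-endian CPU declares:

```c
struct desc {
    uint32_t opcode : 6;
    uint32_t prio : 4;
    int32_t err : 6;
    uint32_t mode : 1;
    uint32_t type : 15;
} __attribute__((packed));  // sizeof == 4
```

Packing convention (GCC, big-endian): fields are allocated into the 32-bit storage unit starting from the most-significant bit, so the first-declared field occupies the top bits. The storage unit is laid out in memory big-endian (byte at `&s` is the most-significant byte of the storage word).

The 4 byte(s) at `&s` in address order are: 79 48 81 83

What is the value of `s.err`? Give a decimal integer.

8

[0]=0x79 [1]=0x48 [2]=0x81 [3]=0x83 (big-endian) → word 0x79488183
opcode:6 @ bit 26 → (0x79488183>>26)&0x3f = 0x1e
prio:4 @ bit 22 → (0x79488183>>22)&0xf = 0x5
err:6 @ bit 16 → (0x79488183>>16)&0x3f = 0x8  ←
mode:1 @ bit 15 → (0x79488183>>15)&0x1 = 0x1
type:15 @ bit 0 → (0x79488183>>0)&0x7fff = 0x183
err signed 6b, MSB=0: value = 8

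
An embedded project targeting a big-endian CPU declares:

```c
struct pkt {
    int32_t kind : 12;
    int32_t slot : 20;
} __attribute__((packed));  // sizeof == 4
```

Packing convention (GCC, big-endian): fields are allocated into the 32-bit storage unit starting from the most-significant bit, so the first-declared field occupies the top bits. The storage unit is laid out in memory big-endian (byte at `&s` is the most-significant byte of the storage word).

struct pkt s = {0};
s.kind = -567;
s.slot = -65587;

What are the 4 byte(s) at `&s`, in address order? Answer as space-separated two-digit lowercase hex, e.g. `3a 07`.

[20+:12] kind=-567 & 0xfff = 0xdc9; word=0xdc900000
[0+:20] slot=-65587 & 0xfffff = 0xeffcd; word=0xdc9effcd
word = 0xdc9effcd → big-endian bytes:
  [0]=0xdc  [1]=0x9e  [2]=0xff  [3]=0xcd

dc 9e ff cd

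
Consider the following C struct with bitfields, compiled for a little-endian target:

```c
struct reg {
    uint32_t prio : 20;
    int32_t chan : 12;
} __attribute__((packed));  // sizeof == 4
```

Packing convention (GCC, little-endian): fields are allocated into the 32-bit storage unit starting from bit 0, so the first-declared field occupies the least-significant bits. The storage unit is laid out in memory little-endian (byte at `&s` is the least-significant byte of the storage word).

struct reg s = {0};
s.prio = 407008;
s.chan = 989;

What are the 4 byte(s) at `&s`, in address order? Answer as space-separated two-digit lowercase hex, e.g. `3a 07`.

[0+:20] prio=407008 & 0xfffff = 0x635e0; word=0x000635e0
[20+:12] chan=989 & 0xfff = 0x3dd; word=0x3dd635e0
word = 0x3dd635e0 → little-endian bytes:
  [0]=0xe0  [1]=0x35  [2]=0xd6  [3]=0x3d

e0 35 d6 3d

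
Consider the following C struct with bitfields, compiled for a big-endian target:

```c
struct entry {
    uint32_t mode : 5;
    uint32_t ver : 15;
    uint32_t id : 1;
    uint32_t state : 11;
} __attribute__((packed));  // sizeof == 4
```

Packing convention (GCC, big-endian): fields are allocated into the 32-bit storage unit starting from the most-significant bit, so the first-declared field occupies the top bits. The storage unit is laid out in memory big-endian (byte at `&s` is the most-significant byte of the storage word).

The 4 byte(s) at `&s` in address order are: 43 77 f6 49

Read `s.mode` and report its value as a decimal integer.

[0]=0x43 [1]=0x77 [2]=0xf6 [3]=0x49 (big-endian) → word 0x4377f649
mode:5 @ bit 27 → (0x4377f649>>27)&0x1f = 0x8  ←
ver:15 @ bit 12 → (0x4377f649>>12)&0x7fff = 0x377f
id:1 @ bit 11 → (0x4377f649>>11)&0x1 = 0x0
state:11 @ bit 0 → (0x4377f649>>0)&0x7ff = 0x649

8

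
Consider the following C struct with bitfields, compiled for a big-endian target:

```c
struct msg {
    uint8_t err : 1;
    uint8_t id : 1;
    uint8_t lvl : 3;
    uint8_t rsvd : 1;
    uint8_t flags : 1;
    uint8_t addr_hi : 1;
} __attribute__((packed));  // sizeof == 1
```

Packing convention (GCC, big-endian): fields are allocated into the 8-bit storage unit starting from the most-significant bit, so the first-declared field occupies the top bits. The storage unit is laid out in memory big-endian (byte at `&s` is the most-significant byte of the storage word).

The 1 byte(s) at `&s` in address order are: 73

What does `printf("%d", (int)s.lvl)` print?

[0]=0x73 (big-endian) → word 0x73
err:1 @ bit 7 → (0x73>>7)&0x1 = 0x0
id:1 @ bit 6 → (0x73>>6)&0x1 = 0x1
lvl:3 @ bit 3 → (0x73>>3)&0x7 = 0x6  ←
rsvd:1 @ bit 2 → (0x73>>2)&0x1 = 0x0
flags:1 @ bit 1 → (0x73>>1)&0x1 = 0x1
addr_hi:1 @ bit 0 → (0x73>>0)&0x1 = 0x1

6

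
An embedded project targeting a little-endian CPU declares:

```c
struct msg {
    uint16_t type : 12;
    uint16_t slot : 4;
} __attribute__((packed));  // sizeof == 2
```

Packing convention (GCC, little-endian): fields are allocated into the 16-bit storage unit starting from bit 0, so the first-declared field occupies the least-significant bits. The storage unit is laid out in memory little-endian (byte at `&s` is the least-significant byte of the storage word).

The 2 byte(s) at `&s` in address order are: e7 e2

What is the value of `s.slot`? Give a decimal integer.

14

[0]=0xe7 [1]=0xe2 (little-endian) → word 0xe2e7
type [0+:12] = (word>>0) & 0xfff = 743
slot [12+:4] = (word>>12) & 0xf = 14  ←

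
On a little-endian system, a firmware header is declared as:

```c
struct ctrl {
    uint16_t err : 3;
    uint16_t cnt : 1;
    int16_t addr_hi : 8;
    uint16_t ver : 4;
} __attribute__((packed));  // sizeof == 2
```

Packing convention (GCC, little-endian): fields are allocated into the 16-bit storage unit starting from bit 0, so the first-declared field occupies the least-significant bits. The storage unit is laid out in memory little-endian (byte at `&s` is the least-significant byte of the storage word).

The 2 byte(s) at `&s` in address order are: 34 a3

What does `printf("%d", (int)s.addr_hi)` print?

[0]=0x34 [1]=0xa3 (little-endian) → word 0xa334
err:3 @ bit 0 → (0xa334>>0)&0x7 = 0x4
cnt:1 @ bit 3 → (0xa334>>3)&0x1 = 0x0
addr_hi:8 @ bit 4 → (0xa334>>4)&0xff = 0x33  ←
ver:4 @ bit 12 → (0xa334>>12)&0xf = 0xa
addr_hi signed 8b, MSB=0: value = 51

51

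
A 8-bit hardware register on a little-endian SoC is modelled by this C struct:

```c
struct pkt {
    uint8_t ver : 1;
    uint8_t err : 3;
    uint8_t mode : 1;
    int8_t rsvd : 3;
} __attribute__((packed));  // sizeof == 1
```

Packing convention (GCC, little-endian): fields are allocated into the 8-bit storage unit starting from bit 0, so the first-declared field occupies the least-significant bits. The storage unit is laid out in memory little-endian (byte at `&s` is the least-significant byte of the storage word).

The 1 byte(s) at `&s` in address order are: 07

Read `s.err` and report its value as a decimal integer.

3

[0]=0x07 (little-endian) → word 0x07
ver:1 @ bit 0 → (0x07>>0)&0x1 = 0x1
err:3 @ bit 1 → (0x07>>1)&0x7 = 0x3  ←
mode:1 @ bit 4 → (0x07>>4)&0x1 = 0x0
rsvd:3 @ bit 5 → (0x07>>5)&0x7 = 0x0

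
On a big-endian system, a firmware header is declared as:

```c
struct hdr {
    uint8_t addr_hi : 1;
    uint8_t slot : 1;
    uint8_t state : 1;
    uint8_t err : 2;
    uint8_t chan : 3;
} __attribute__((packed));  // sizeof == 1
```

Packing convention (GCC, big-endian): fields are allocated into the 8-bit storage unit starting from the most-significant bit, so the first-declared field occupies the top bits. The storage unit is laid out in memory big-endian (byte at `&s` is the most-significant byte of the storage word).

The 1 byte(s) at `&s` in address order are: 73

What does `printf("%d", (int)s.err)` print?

2

[0]=0x73 (big-endian) → word 0x73
addr_hi [7+:1] = (word>>7) & 0x1 = 0
slot [6+:1] = (word>>6) & 0x1 = 1
state [5+:1] = (word>>5) & 0x1 = 1
err [3+:2] = (word>>3) & 0x3 = 2  ←
chan [0+:3] = (word>>0) & 0x7 = 3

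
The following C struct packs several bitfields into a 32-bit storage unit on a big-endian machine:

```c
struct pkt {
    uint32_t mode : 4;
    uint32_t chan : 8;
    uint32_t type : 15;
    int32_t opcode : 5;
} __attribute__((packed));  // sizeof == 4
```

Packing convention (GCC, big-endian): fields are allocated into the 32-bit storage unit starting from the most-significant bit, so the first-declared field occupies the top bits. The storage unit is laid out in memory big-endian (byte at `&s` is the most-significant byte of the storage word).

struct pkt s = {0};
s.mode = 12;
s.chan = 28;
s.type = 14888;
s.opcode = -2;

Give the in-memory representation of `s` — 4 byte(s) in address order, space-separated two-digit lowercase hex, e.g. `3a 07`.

mode:4 = 12 → 0xc << 28 → word 0xc0000000
chan:8 = 28 → 0x1c << 20 → word 0xc1c00000
type:15 = 14888 → 0x3a28 << 5 → word 0xc1c74500
opcode:5 = -2 → 0x1e << 0 → word 0xc1c7451e
word = 0xc1c7451e → big-endian bytes:
  [0]=0xc1  [1]=0xc7  [2]=0x45  [3]=0x1e

c1 c7 45 1e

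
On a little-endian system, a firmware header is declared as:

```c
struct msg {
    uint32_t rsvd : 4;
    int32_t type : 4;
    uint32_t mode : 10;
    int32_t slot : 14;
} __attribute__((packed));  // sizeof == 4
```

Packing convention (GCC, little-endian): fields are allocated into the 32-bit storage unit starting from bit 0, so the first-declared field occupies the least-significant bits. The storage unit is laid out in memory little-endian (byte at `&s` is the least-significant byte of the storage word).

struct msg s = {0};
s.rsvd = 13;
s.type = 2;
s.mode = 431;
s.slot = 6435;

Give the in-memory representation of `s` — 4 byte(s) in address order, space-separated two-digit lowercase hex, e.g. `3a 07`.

2d af 8d 64

rsvd (4b) val=13 bits=0xd at bit 0: 0x0000000d
type (4b) val=2 bits=0x2 at bit 4: 0x0000002d
mode (10b) val=431 bits=0x1af at bit 8: 0x0001af2d
slot (14b) val=6435 bits=0x1923 at bit 18: 0x648daf2d
word = 0x648daf2d → little-endian bytes:
  [0]=0x2d  [1]=0xaf  [2]=0x8d  [3]=0x64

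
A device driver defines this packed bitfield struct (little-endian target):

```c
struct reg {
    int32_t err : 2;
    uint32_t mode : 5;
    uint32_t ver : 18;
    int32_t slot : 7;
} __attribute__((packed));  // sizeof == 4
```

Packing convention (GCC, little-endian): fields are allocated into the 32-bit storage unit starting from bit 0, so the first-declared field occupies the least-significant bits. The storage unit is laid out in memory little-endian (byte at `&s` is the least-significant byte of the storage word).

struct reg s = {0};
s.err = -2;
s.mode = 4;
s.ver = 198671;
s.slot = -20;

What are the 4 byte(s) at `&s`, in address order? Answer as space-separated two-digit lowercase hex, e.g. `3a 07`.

92 07 84 d9

err:2 = -2 → 0x2 << 0 → word 0x00000002
mode:5 = 4 → 0x4 << 2 → word 0x00000012
ver:18 = 198671 → 0x3080f << 7 → word 0x01840792
slot:7 = -20 → 0x6c << 25 → word 0xd9840792
word = 0xd9840792 → little-endian bytes:
  [0]=0x92  [1]=0x07  [2]=0x84  [3]=0xd9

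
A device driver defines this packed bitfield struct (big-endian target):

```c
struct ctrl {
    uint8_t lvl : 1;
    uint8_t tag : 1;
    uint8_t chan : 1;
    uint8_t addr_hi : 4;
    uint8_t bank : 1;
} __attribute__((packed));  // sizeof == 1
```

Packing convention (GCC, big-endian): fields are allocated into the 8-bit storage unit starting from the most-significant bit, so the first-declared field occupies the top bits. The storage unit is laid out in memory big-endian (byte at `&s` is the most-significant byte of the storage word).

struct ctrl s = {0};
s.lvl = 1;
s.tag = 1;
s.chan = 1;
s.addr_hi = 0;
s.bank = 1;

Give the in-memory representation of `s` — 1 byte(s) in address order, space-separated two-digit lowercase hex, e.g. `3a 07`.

e1

[7+:1] lvl=1 & 0x1 = 0x1; word=0x80
[6+:1] tag=1 & 0x1 = 0x1; word=0xc0
[5+:1] chan=1 & 0x1 = 0x1; word=0xe0
[1+:4] addr_hi=0 & 0xf = 0x0; word=0xe0
[0+:1] bank=1 & 0x1 = 0x1; word=0xe1
word = 0xe1 → big-endian bytes:
  [0]=0xe1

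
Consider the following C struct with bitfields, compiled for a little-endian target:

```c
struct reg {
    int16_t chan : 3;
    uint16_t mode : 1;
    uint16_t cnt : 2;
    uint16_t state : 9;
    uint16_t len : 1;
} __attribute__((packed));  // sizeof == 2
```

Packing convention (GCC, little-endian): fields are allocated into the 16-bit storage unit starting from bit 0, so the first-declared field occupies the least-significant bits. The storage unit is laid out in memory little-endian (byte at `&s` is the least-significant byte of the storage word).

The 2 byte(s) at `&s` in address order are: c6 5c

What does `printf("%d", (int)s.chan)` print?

[0]=0xc6 [1]=0x5c (little-endian) → word 0x5cc6
chan:3 @ bit 0 → (0x5cc6>>0)&0x7 = 0x6  ←
mode:1 @ bit 3 → (0x5cc6>>3)&0x1 = 0x0
cnt:2 @ bit 4 → (0x5cc6>>4)&0x3 = 0x0
state:9 @ bit 6 → (0x5cc6>>6)&0x1ff = 0x173
len:1 @ bit 15 → (0x5cc6>>15)&0x1 = 0x0
chan signed 3b, MSB=1: 6 - 8 = -2

-2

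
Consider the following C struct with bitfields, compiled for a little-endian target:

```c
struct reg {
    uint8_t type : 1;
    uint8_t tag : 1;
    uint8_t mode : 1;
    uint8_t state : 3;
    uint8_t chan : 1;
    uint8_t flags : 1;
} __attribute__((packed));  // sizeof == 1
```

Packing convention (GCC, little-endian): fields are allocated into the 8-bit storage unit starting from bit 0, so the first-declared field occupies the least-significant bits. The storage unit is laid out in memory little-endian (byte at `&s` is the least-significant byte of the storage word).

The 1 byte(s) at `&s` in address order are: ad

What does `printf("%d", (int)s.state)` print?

[0]=0xad (little-endian) → word 0xad
type:1 @ bit 0 → (0xad>>0)&0x1 = 0x1
tag:1 @ bit 1 → (0xad>>1)&0x1 = 0x0
mode:1 @ bit 2 → (0xad>>2)&0x1 = 0x1
state:3 @ bit 3 → (0xad>>3)&0x7 = 0x5  ←
chan:1 @ bit 6 → (0xad>>6)&0x1 = 0x0
flags:1 @ bit 7 → (0xad>>7)&0x1 = 0x1

5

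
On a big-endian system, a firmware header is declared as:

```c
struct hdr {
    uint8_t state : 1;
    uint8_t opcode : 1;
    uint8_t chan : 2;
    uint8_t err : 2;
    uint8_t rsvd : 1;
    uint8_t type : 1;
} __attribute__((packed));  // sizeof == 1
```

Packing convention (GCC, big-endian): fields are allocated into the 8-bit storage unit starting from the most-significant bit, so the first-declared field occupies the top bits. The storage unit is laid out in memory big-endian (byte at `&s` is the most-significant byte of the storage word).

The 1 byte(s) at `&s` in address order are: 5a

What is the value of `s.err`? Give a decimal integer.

[0]=0x5a (big-endian) → word 0x5a
state [7+:1] = (word>>7) & 0x1 = 0
opcode [6+:1] = (word>>6) & 0x1 = 1
chan [4+:2] = (word>>4) & 0x3 = 1
err [2+:2] = (word>>2) & 0x3 = 2  ←
rsvd [1+:1] = (word>>1) & 0x1 = 1
type [0+:1] = (word>>0) & 0x1 = 0

2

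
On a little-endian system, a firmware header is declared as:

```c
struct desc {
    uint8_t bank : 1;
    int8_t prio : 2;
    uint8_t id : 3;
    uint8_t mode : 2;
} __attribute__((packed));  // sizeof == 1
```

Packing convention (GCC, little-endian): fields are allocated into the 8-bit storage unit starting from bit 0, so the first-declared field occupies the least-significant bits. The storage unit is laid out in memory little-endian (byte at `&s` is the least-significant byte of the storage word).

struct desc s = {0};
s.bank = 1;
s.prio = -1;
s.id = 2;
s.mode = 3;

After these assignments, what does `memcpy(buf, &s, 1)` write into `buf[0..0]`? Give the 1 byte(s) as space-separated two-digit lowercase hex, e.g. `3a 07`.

d7

bank (1b) val=1 bits=0x1 at bit 0: 0x01
prio (2b) val=-1 bits=0x3 at bit 1: 0x07
id (3b) val=2 bits=0x2 at bit 3: 0x17
mode (2b) val=3 bits=0x3 at bit 6: 0xd7
word = 0xd7 → little-endian bytes:
  [0]=0xd7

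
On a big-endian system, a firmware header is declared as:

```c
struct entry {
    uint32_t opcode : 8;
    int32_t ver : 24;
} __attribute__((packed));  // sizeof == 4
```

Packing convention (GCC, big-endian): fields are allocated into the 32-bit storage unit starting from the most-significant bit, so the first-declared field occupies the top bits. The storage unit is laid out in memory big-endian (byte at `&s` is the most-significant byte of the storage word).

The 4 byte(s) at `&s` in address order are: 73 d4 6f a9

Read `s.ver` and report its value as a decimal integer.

[0]=0x73 [1]=0xd4 [2]=0x6f [3]=0xa9 (big-endian) → word 0x73d46fa9
opcode [24+:8] = (word>>24) & 0xff = 115
ver [0+:24] = (word>>0) & 0xffffff = 13922217  ←
ver signed 24b, MSB=1: 13922217 - 16777216 = -2854999

-2854999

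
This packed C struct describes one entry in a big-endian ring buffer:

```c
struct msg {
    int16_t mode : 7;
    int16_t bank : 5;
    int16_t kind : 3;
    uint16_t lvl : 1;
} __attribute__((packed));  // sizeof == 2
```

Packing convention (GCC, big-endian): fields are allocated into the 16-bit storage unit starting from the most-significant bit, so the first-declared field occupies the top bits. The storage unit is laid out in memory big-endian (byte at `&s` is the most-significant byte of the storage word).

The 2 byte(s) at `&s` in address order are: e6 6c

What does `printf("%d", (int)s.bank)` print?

6

[0]=0xe6 [1]=0x6c (big-endian) → word 0xe66c
mode:7 @ bit 9 → (0xe66c>>9)&0x7f = 0x73
bank:5 @ bit 4 → (0xe66c>>4)&0x1f = 0x6  ←
kind:3 @ bit 1 → (0xe66c>>1)&0x7 = 0x6
lvl:1 @ bit 0 → (0xe66c>>0)&0x1 = 0x0
bank signed 5b, MSB=0: value = 6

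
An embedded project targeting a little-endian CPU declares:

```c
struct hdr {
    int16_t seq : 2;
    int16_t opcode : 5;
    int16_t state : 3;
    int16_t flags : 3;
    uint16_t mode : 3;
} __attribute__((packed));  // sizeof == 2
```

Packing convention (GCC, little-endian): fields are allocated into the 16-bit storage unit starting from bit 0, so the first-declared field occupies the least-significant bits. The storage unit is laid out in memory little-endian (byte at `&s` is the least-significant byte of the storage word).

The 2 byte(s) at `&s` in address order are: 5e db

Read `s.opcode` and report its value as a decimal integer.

-9

[0]=0x5e [1]=0xdb (little-endian) → word 0xdb5e
seq [0+:2] = (word>>0) & 0x3 = 2
opcode [2+:5] = (word>>2) & 0x1f = 23  ←
state [7+:3] = (word>>7) & 0x7 = 6
flags [10+:3] = (word>>10) & 0x7 = 6
mode [13+:3] = (word>>13) & 0x7 = 6
opcode signed 5b, MSB=1: 23 - 32 = -9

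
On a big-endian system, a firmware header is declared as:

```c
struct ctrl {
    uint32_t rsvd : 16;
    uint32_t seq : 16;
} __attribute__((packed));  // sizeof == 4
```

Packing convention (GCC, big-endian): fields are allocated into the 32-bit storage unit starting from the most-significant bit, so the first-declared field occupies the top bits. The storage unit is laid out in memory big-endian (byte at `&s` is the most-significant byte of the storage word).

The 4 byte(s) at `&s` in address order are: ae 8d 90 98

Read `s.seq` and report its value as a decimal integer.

[0]=0xae [1]=0x8d [2]=0x90 [3]=0x98 (big-endian) → word 0xae8d9098
rsvd [16+:16] = (word>>16) & 0xffff = 44685
seq [0+:16] = (word>>0) & 0xffff = 37016  ←

37016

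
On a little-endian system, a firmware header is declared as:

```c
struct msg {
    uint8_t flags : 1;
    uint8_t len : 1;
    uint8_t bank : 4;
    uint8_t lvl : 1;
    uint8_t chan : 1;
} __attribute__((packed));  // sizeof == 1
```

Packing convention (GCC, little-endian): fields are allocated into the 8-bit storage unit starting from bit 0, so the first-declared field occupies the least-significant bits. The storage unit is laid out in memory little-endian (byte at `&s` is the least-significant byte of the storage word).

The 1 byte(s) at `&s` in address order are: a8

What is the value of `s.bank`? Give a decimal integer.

[0]=0xa8 (little-endian) → word 0xa8
flags [0+:1] = (word>>0) & 0x1 = 0
len [1+:1] = (word>>1) & 0x1 = 0
bank [2+:4] = (word>>2) & 0xf = 10  ←
lvl [6+:1] = (word>>6) & 0x1 = 0
chan [7+:1] = (word>>7) & 0x1 = 1

10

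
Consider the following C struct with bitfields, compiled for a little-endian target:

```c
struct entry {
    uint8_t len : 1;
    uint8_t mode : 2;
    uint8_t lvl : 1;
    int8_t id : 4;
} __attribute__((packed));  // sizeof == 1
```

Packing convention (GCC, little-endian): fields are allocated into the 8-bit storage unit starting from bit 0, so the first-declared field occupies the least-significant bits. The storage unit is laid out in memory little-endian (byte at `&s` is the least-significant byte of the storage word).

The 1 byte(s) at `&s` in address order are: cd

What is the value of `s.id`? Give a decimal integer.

[0]=0xcd (little-endian) → word 0xcd
len:1 @ bit 0 → (0xcd>>0)&0x1 = 0x1
mode:2 @ bit 1 → (0xcd>>1)&0x3 = 0x2
lvl:1 @ bit 3 → (0xcd>>3)&0x1 = 0x1
id:4 @ bit 4 → (0xcd>>4)&0xf = 0xc  ←
id signed 4b, MSB=1: 12 - 16 = -4

-4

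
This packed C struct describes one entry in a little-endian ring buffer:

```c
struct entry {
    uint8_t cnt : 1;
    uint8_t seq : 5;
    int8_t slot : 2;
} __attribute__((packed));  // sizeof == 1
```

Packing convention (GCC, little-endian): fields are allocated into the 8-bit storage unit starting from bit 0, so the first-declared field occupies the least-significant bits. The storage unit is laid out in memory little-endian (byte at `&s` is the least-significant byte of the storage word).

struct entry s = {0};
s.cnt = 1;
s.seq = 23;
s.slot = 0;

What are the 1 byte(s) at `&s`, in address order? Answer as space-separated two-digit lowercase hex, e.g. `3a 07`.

cnt:1 = 1 → 0x1 << 0 → word 0x01
seq:5 = 23 → 0x17 << 1 → word 0x2f
slot:2 = 0 → 0x0 << 6 → word 0x2f
word = 0x2f → little-endian bytes:
  [0]=0x2f

2f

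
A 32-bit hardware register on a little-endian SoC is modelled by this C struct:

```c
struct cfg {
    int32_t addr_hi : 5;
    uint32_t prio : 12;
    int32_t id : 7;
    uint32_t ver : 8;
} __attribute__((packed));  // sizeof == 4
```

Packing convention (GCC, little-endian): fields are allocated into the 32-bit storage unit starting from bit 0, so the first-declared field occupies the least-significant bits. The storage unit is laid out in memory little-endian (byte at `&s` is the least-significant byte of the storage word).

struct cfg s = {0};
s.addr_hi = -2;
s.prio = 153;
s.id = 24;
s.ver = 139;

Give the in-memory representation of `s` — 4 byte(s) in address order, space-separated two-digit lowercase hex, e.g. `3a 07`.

[0+:5] addr_hi=-2 & 0x1f = 0x1e; word=0x0000001e
[5+:12] prio=153 & 0xfff = 0x99; word=0x0000133e
[17+:7] id=24 & 0x7f = 0x18; word=0x0030133e
[24+:8] ver=139 & 0xff = 0x8b; word=0x8b30133e
word = 0x8b30133e → little-endian bytes:
  [0]=0x3e  [1]=0x13  [2]=0x30  [3]=0x8b

3e 13 30 8b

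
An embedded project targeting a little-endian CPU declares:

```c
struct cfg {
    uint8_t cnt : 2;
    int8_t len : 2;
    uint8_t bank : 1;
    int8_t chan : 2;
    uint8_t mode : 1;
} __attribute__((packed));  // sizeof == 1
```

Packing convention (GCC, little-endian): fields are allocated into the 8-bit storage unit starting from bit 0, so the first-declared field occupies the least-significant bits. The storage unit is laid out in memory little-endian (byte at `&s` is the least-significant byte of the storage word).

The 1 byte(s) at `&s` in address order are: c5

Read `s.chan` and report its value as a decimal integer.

[0]=0xc5 (little-endian) → word 0xc5
cnt [0+:2] = (word>>0) & 0x3 = 1
len [2+:2] = (word>>2) & 0x3 = 1
bank [4+:1] = (word>>4) & 0x1 = 0
chan [5+:2] = (word>>5) & 0x3 = 2  ←
mode [7+:1] = (word>>7) & 0x1 = 1
chan signed 2b, MSB=1: 2 - 4 = -2

-2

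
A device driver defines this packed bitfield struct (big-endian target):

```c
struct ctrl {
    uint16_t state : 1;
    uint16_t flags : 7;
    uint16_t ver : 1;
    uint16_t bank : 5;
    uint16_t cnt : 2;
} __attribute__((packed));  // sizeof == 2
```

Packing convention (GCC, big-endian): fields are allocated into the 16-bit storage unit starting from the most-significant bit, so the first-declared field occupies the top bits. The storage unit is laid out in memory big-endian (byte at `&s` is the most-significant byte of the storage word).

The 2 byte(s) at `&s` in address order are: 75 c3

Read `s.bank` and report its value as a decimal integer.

[0]=0x75 [1]=0xc3 (big-endian) → word 0x75c3
state:1 @ bit 15 → (0x75c3>>15)&0x1 = 0x0
flags:7 @ bit 8 → (0x75c3>>8)&0x7f = 0x75
ver:1 @ bit 7 → (0x75c3>>7)&0x1 = 0x1
bank:5 @ bit 2 → (0x75c3>>2)&0x1f = 0x10  ←
cnt:2 @ bit 0 → (0x75c3>>0)&0x3 = 0x3

16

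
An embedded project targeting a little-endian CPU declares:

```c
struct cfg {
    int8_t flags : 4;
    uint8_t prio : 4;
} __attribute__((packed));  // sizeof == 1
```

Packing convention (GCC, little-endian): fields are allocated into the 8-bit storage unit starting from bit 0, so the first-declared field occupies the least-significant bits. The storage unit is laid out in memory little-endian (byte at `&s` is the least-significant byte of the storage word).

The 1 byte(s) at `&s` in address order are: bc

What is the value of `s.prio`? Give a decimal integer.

11

[0]=0xbc (little-endian) → word 0xbc
flags [0+:4] = (word>>0) & 0xf = 12
prio [4+:4] = (word>>4) & 0xf = 11  ←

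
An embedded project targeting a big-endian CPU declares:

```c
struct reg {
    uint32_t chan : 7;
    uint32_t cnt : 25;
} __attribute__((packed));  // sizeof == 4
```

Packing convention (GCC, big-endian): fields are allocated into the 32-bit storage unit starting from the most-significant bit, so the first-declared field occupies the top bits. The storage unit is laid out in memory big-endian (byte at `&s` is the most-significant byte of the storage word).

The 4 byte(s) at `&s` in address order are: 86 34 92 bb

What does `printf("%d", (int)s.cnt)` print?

[0]=0x86 [1]=0x34 [2]=0x92 [3]=0xbb (big-endian) → word 0x863492bb
chan [25+:7] = (word>>25) & 0x7f = 67
cnt [0+:25] = (word>>0) & 0x1ffffff = 3445435  ←

3445435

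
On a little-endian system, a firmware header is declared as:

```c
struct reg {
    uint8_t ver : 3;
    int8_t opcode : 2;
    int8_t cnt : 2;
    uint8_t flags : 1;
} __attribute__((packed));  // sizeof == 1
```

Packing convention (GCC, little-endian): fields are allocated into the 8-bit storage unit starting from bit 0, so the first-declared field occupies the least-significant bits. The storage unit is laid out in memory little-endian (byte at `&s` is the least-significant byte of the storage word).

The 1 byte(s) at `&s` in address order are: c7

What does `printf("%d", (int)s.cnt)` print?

-2

[0]=0xc7 (little-endian) → word 0xc7
ver [0+:3] = (word>>0) & 0x7 = 7
opcode [3+:2] = (word>>3) & 0x3 = 0
cnt [5+:2] = (word>>5) & 0x3 = 2  ←
flags [7+:1] = (word>>7) & 0x1 = 1
cnt signed 2b, MSB=1: 2 - 4 = -2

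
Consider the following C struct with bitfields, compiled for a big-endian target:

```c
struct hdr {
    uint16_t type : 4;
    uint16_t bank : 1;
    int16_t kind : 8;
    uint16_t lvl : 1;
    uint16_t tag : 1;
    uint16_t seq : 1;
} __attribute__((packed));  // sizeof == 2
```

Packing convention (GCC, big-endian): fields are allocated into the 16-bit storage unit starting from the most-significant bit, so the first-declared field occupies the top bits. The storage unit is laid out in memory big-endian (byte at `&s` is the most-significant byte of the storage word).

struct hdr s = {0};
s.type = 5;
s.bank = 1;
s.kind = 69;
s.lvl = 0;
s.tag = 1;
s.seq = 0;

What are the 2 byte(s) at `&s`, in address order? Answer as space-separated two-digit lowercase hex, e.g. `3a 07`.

5a 2a

type (4b) val=5 bits=0x5 at bit 12: 0x5000
bank (1b) val=1 bits=0x1 at bit 11: 0x5800
kind (8b) val=69 bits=0x45 at bit 3: 0x5a28
lvl (1b) val=0 bits=0x0 at bit 2: 0x5a28
tag (1b) val=1 bits=0x1 at bit 1: 0x5a2a
seq (1b) val=0 bits=0x0 at bit 0: 0x5a2a
word = 0x5a2a → big-endian bytes:
  [0]=0x5a  [1]=0x2a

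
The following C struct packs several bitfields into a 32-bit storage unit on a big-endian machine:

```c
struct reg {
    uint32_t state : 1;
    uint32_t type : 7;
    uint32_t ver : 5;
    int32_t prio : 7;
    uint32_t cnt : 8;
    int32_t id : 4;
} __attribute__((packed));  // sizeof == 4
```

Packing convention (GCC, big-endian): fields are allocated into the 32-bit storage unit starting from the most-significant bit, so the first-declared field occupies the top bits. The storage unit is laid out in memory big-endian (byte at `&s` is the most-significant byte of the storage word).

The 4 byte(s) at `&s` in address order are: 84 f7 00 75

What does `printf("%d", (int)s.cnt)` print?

7

[0]=0x84 [1]=0xf7 [2]=0x00 [3]=0x75 (big-endian) → word 0x84f70075
state [31+:1] = (word>>31) & 0x1 = 1
type [24+:7] = (word>>24) & 0x7f = 4
ver [19+:5] = (word>>19) & 0x1f = 30
prio [12+:7] = (word>>12) & 0x7f = 112
cnt [4+:8] = (word>>4) & 0xff = 7  ←
id [0+:4] = (word>>0) & 0xf = 5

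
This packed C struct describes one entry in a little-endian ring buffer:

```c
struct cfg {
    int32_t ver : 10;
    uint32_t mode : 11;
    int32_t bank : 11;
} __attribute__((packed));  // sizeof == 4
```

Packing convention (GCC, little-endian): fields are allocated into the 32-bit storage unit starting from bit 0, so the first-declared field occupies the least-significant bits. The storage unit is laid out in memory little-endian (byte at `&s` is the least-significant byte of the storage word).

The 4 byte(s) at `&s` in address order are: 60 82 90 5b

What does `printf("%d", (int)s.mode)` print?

1056

[0]=0x60 [1]=0x82 [2]=0x90 [3]=0x5b (little-endian) → word 0x5b908260
ver:10 @ bit 0 → (0x5b908260>>0)&0x3ff = 0x260
mode:11 @ bit 10 → (0x5b908260>>10)&0x7ff = 0x420  ←
bank:11 @ bit 21 → (0x5b908260>>21)&0x7ff = 0x2dc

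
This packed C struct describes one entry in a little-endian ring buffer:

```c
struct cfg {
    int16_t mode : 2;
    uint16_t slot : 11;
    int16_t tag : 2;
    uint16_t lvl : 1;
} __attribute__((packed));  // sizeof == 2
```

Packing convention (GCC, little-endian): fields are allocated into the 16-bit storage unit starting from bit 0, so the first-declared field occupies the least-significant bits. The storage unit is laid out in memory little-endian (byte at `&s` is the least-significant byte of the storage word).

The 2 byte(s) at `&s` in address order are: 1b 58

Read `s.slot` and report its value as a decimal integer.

1542

[0]=0x1b [1]=0x58 (little-endian) → word 0x581b
mode:2 @ bit 0 → (0x581b>>0)&0x3 = 0x3
slot:11 @ bit 2 → (0x581b>>2)&0x7ff = 0x606  ←
tag:2 @ bit 13 → (0x581b>>13)&0x3 = 0x2
lvl:1 @ bit 15 → (0x581b>>15)&0x1 = 0x0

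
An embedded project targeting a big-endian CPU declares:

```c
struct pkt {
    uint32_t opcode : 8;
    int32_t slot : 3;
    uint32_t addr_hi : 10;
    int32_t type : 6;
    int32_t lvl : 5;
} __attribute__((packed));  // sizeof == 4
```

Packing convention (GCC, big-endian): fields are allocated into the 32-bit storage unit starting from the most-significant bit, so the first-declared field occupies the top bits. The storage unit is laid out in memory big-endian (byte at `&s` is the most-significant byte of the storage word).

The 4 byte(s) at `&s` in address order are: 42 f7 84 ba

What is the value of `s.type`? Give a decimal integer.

-27

[0]=0x42 [1]=0xf7 [2]=0x84 [3]=0xba (big-endian) → word 0x42f784ba
opcode [24+:8] = (word>>24) & 0xff = 66
slot [21+:3] = (word>>21) & 0x7 = 7
addr_hi [11+:10] = (word>>11) & 0x3ff = 752
type [5+:6] = (word>>5) & 0x3f = 37  ←
lvl [0+:5] = (word>>0) & 0x1f = 26
type signed 6b, MSB=1: 37 - 64 = -27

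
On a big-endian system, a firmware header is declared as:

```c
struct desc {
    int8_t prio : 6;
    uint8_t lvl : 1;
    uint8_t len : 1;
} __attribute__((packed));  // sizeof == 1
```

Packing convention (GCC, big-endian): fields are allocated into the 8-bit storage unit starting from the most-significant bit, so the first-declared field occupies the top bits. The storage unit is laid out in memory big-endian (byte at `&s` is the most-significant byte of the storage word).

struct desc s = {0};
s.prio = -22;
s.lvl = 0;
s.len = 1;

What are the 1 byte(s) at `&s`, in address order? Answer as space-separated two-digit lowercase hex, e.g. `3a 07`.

a9

prio (6b) val=-22 bits=0x2a at bit 2: 0xa8
lvl (1b) val=0 bits=0x0 at bit 1: 0xa8
len (1b) val=1 bits=0x1 at bit 0: 0xa9
word = 0xa9 → big-endian bytes:
  [0]=0xa9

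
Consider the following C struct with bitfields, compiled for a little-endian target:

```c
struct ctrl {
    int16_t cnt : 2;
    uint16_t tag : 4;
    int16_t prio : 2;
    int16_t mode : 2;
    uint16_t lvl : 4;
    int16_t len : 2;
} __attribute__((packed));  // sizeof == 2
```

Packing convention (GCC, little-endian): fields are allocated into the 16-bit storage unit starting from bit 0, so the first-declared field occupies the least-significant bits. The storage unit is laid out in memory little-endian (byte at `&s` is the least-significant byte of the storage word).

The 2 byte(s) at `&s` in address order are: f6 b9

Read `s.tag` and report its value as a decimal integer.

[0]=0xf6 [1]=0xb9 (little-endian) → word 0xb9f6
cnt:2 @ bit 0 → (0xb9f6>>0)&0x3 = 0x2
tag:4 @ bit 2 → (0xb9f6>>2)&0xf = 0xd  ←
prio:2 @ bit 6 → (0xb9f6>>6)&0x3 = 0x3
mode:2 @ bit 8 → (0xb9f6>>8)&0x3 = 0x1
lvl:4 @ bit 10 → (0xb9f6>>10)&0xf = 0xe
len:2 @ bit 14 → (0xb9f6>>14)&0x3 = 0x2

13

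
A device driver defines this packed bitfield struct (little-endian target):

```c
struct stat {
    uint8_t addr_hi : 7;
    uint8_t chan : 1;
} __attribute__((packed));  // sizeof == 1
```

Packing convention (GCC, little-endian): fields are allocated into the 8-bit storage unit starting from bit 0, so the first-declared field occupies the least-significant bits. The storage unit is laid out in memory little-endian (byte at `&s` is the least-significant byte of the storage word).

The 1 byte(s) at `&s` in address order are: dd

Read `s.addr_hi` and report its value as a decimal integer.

93

[0]=0xdd (little-endian) → word 0xdd
addr_hi [0+:7] = (word>>0) & 0x7f = 93  ←
chan [7+:1] = (word>>7) & 0x1 = 1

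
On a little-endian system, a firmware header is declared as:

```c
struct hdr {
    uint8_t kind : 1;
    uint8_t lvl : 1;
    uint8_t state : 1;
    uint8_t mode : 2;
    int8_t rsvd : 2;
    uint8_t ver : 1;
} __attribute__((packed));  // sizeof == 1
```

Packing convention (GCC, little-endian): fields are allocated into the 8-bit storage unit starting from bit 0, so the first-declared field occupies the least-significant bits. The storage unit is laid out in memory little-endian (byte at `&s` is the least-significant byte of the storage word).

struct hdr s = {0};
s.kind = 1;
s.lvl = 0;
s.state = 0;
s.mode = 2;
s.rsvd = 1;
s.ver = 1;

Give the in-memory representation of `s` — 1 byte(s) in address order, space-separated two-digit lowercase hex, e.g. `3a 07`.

kind:1 = 1 → 0x1 << 0 → word 0x01
lvl:1 = 0 → 0x0 << 1 → word 0x01
state:1 = 0 → 0x0 << 2 → word 0x01
mode:2 = 2 → 0x2 << 3 → word 0x11
rsvd:2 = 1 → 0x1 << 5 → word 0x31
ver:1 = 1 → 0x1 << 7 → word 0xb1
word = 0xb1 → little-endian bytes:
  [0]=0xb1

b1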